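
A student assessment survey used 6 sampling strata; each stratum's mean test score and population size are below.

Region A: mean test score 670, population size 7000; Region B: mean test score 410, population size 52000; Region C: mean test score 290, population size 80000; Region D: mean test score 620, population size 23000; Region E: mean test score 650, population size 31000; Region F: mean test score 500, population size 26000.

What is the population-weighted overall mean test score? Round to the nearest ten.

Σ Nₕ·x̄ₕ = 670×7000 + 410×52000 + 290×80000 + 620×23000 + 650×31000 + 500×26000
  = 96620000
Σ Nₕ = 7000 + 52000 + 80000 + 23000 + 31000 + 26000 = 219000
Overall mean = 96620000 / 219000 = 441.18721

440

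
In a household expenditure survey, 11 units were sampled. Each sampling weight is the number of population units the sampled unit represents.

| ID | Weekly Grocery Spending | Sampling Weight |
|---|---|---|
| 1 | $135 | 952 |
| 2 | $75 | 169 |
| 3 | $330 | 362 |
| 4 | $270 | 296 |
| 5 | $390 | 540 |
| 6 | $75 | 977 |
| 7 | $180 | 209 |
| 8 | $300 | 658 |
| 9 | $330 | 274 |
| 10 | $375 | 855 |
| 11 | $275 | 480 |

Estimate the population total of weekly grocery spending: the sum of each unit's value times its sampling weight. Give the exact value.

1402515

Weighted total = 135×952 + 75×169 + 330×362 + 270×296 + 390×540 + 75×977 + 180×209 + 300×658 + 330×274 + 375×855 + 275×480
  = 128520 + 12675 + 119460 + 79920 + 210600 + 73275 + 37620 + 197400 + 90420 + 320625 + 132000 = 1402515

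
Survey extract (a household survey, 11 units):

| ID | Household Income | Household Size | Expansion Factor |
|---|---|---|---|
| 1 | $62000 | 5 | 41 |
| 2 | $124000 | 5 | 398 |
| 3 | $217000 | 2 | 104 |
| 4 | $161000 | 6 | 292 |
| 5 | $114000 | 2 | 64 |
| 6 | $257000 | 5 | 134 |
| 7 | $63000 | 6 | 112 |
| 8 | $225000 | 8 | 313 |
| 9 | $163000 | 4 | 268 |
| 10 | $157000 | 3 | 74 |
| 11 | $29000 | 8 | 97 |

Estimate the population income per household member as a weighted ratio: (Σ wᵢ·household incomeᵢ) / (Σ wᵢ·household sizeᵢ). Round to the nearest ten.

Σ wᵢ·y = 62000×41 + 124000×398 + 217000×104 + 161000×292 + 114000×64 + 257000×134 + 63000×112 + 225000×313 + 163000×268 + 157000×74 + 29000×97
  = 298804000
Σ wᵢ·x = 5×41 + 5×398 + 2×104 + 6×292 + 2×64 + 5×134 + 6×112 + 8×313 + 4×268 + 3×74 + 8×97
  = 205 + 1990 + 208 + 1752 + 128 + 670 + 672 + 2504 + 1072 + 222 + 776 = 10199
Ratio = 298804000 / 10199 = 29297.382

29300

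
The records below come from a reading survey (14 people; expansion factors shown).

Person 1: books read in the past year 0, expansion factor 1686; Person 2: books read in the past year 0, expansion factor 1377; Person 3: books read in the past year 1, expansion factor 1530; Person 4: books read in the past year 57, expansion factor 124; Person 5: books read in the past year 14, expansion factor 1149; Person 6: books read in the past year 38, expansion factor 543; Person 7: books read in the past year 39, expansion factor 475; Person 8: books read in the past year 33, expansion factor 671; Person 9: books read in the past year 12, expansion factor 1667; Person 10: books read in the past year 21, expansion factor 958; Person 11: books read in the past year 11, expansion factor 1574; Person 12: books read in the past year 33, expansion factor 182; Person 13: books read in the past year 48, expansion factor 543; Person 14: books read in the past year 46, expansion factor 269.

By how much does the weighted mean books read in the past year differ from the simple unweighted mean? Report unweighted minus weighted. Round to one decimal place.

10.5

Unweighted sum = 353
Unweighted mean = 353 / 14 = 25.214286
Weighted sum = 187866
Sum of weights = 12748
Weighted mean = 187866 / 12748 = 14.7369
Difference (unweighted minus weighted) = 10.477386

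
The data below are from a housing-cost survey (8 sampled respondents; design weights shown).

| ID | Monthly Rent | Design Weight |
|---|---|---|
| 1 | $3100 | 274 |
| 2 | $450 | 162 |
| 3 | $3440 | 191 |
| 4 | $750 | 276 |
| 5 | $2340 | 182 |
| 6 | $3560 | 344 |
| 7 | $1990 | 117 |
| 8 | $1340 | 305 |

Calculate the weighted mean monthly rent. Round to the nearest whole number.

Weighted sum = 3100×274 + 450×162 + 3440×191 + 750×276 + 2340×182 + 3560×344 + 1990×117 + 1340×305
  = 849400 + 72900 + 657040 + 207000 + 425880 + 1224640 + 232830 + 408700 = 4078390
Sum of weights = 274 + 162 + 191 + 276 + 182 + 344 + 117 + 305 = 1851
Weighted mean = 4078390 / 1851 = 2203.3441

2203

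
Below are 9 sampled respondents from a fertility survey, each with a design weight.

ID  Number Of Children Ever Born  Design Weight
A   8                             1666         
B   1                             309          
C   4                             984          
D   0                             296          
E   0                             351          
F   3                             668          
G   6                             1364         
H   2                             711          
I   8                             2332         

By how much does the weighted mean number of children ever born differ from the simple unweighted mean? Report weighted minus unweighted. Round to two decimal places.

Unweighted sum = 8 + 1 + 4 + 0 + 0 + 3 + 6 + 2 + 8 = 32
Unweighted mean = 32 / 9 = 3.5555556
Weighted sum = 8×1666 + 1×309 + 4×984 + 0×296 + 0×351 + 3×668 + 6×1364 + 2×711 + 8×2332
  = 13328 + 309 + 3936 + 0 + 0 + 2004 + 8184 + 1422 + 18656 = 47839
Sum of weights = 1666 + 309 + 984 + 296 + 351 + 668 + 1364 + 711 + 2332 = 8681
Weighted mean = 47839 / 8681 = 5.5107706
Difference (weighted minus unweighted) = 1.9552151

1.96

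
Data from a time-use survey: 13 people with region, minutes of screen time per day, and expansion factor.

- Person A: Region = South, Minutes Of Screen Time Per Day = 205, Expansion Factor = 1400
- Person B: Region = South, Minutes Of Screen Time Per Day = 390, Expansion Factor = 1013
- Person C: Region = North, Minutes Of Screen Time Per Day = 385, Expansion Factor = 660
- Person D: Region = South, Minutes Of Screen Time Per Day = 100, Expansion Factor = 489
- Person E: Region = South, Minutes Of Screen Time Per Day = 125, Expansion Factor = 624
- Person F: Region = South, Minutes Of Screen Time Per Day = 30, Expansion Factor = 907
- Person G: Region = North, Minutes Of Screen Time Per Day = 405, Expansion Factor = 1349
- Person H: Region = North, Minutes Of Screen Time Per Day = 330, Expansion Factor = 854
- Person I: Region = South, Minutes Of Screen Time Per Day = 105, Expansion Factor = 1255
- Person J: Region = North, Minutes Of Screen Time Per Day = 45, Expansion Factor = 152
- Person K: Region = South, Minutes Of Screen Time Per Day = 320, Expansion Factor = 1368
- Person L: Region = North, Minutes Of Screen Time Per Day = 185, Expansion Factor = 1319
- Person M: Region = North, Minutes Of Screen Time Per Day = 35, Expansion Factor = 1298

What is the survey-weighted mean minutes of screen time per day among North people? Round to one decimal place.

North rows: C, G, H, J, L, M
Weighted sum = 385×660 + 405×1349 + 330×854 + 45×152 + 185×1319 + 35×1298
  = 1378550
Sum of weights = 660 + 1349 + 854 + 152 + 1319 + 1298 = 5632
Weighted mean = 1378550 / 5632 = 244.77095

244.8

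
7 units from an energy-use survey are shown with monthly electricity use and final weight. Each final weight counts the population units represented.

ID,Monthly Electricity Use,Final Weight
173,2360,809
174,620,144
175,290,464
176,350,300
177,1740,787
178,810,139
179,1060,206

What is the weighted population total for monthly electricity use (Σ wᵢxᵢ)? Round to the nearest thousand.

3938000

Weighted total = 2360×809 + 620×144 + 290×464 + 350×300 + 1740×787 + 810×139 + 1060×206
  = 1909240 + 89280 + 134560 + 105000 + 1369380 + 112590 + 218360 = 3938410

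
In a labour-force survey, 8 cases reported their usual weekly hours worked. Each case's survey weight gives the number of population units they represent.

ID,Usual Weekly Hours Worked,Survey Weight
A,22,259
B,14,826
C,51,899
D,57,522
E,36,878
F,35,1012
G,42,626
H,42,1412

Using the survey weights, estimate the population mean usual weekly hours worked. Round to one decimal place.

38.2

Weighted sum = 22×259 + 14×826 + 51×899 + 57×522 + 36×878 + 35×1012 + 42×626 + 42×1412
  = 5698 + 11564 + 45849 + 29754 + 31608 + 35420 + 26292 + 59304 = 245489
Sum of weights = 259 + 826 + 899 + 522 + 878 + 1012 + 626 + 1412 = 6434
Weighted mean = 245489 / 6434 = 38.154958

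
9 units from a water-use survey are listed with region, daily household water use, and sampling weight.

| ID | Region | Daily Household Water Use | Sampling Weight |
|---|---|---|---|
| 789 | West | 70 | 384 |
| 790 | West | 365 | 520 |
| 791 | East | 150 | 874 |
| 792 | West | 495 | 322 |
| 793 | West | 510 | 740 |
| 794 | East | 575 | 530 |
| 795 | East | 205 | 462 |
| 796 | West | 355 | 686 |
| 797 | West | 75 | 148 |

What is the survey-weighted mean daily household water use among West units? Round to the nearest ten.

360

West rows: 789, 790, 792, 793, 796, 797
Weighted sum = 1008100
Sum of weights = 384 + 520 + 322 + 740 + 686 + 148 = 2800
Weighted mean = 1008100 / 2800 = 360.03571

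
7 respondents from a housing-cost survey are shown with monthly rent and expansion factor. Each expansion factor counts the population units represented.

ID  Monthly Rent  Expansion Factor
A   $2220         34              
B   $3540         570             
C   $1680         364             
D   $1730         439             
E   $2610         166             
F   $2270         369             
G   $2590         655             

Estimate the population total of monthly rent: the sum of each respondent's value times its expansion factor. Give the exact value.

Weighted total = 2220×34 + 3540×570 + 1680×364 + 1730×439 + 2610×166 + 2270×369 + 2590×655
  = 75480 + 2017800 + 611520 + 759470 + 433260 + 837630 + 1696450 = 6431610

6431610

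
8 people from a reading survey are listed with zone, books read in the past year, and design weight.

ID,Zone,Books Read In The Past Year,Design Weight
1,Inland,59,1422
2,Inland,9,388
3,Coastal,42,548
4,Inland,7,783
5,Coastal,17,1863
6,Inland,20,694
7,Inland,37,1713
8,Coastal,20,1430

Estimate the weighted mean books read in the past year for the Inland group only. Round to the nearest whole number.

Inland rows: 1, 2, 4, 6, 7
Weighted sum = 59×1422 + 9×388 + 7×783 + 20×694 + 37×1713
  = 83898 + 3492 + 5481 + 13880 + 63381 = 170132
Sum of weights = 1422 + 388 + 783 + 694 + 1713 = 5000
Weighted mean = 170132 / 5000 = 34.0264

34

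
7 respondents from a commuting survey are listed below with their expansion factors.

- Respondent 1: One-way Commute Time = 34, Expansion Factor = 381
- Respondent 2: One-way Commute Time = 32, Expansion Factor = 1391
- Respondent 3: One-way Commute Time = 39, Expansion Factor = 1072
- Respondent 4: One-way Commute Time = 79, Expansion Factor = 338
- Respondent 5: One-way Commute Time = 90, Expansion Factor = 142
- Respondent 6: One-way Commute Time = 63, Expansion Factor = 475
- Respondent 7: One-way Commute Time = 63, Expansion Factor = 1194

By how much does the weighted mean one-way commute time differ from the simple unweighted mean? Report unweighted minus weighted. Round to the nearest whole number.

8

Unweighted sum = 34 + 32 + 39 + 79 + 90 + 63 + 63 = 400
Unweighted mean = 400 / 7 = 57.142857
Weighted sum = 34×381 + 32×1391 + 39×1072 + 79×338 + 90×142 + 63×475 + 63×1194
  = 12954 + 44512 + 41808 + 26702 + 12780 + 29925 + 75222 = 243903
Sum of weights = 381 + 1391 + 1072 + 338 + 142 + 475 + 1194 = 4993
Weighted mean = 243903 / 4993 = 48.848989
Difference (unweighted minus weighted) = 8.2938686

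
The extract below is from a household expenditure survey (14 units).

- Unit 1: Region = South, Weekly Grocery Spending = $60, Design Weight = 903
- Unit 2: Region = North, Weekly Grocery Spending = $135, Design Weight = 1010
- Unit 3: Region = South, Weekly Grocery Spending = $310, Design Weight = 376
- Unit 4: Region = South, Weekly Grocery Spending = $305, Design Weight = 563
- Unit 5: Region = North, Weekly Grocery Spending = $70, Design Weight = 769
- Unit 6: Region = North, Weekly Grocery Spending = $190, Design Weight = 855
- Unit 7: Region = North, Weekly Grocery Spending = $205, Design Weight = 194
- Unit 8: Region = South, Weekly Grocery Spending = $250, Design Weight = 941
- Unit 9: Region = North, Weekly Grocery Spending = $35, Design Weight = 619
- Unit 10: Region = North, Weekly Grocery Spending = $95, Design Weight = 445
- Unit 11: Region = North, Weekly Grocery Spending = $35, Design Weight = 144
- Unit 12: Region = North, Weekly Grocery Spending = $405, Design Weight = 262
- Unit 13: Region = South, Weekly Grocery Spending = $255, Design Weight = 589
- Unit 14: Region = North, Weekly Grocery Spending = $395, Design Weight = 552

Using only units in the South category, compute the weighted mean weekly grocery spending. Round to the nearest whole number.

South rows: 1, 3, 4, 8, 13
Weighted sum = 60×903 + 310×376 + 305×563 + 250×941 + 255×589
  = 54180 + 116560 + 171715 + 235250 + 150195 = 727900
Sum of weights = 903 + 376 + 563 + 941 + 589 = 3372
Weighted mean = 727900 / 3372 = 215.86595

216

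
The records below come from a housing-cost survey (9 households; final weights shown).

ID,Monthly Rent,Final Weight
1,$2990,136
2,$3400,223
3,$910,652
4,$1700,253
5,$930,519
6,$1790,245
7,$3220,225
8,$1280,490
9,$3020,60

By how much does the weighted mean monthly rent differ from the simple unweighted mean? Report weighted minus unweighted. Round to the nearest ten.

-480

Unweighted sum = 2990 + 3400 + 910 + 1700 + 930 + 1790 + 3220 + 1280 + 3020 = 19240
Unweighted mean = 19240 / 9 = 2137.7778
Weighted sum = 4642380
Sum of weights = 136 + 223 + 652 + 253 + 519 + 245 + 225 + 490 + 60 = 2803
Weighted mean = 4642380 / 2803 = 1656.2183
Difference (weighted minus unweighted) = -481.55944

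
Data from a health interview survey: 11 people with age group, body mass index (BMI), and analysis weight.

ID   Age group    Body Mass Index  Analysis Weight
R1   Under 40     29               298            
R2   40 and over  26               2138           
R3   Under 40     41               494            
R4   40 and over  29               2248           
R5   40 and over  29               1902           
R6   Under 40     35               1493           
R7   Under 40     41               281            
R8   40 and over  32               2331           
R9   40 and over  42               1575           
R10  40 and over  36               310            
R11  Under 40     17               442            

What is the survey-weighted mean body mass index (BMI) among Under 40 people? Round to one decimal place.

Under 40 rows: R1, R3, R6, R7, R11
Weighted sum = 29×298 + 41×494 + 35×1493 + 41×281 + 17×442
  = 100186
Sum of weights = 3008
Weighted mean = 100186 / 3008 = 33.306516

33.3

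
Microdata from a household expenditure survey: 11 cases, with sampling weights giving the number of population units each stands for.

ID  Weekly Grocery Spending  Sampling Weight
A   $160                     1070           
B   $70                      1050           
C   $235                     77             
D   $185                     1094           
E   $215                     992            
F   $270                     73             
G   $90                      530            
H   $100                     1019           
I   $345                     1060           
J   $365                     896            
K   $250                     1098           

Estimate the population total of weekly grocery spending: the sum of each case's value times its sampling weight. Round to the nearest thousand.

Weighted total = 160×1070 + 70×1050 + 235×77 + 185×1094 + 215×992 + 270×73 + 90×530 + 100×1019 + 345×1060 + 365×896 + 250×1098
  = 171200 + 73500 + 18095 + 202390 + 213280 + 19710 + 47700 + 101900 + 365700 + 327040 + 274500 = 1815015

1815000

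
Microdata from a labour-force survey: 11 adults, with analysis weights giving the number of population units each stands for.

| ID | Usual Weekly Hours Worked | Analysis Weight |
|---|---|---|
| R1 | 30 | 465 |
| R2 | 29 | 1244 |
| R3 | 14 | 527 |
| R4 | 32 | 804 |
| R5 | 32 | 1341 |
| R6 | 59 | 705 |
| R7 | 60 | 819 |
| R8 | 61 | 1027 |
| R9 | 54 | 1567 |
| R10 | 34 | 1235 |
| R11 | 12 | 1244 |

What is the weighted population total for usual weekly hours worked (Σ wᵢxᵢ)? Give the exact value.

Weighted total = 30×465 + 29×1244 + 14×527 + 32×804 + 32×1341 + 59×705 + 60×819 + 61×1027 + 54×1567 + 34×1235 + 12×1244
  = 420962

420962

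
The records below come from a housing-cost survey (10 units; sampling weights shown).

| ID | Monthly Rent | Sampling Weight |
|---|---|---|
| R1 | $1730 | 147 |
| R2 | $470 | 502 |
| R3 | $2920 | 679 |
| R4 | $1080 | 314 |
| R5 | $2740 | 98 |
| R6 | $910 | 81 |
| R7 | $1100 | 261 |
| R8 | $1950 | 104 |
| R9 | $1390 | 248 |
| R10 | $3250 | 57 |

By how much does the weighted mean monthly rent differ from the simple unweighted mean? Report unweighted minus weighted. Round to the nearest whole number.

Unweighted sum = 1730 + 470 + 2920 + 1080 + 2740 + 910 + 1100 + 1950 + 1390 + 3250 = 17540
Unweighted mean = 17540 / 10 = 1754
Weighted sum = 1730×147 + 470×502 + 2920×679 + 1080×314 + 2740×98 + 910×81 + 1100×261 + 1950×104 + 1390×248 + 3250×57
  = 254310 + 235940 + 1982680 + 339120 + 268520 + 73710 + 287100 + 202800 + 344720 + 185250 = 4174150
Sum of weights = 147 + 502 + 679 + 314 + 98 + 81 + 261 + 104 + 248 + 57 = 2491
Weighted mean = 4174150 / 2491 = 1675.6925
Difference (unweighted minus weighted) = 78.307507

78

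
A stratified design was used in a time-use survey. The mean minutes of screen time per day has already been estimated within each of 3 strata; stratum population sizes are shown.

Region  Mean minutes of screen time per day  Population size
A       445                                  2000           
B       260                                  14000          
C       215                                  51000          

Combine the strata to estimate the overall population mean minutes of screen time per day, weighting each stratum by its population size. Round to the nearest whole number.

231

Σ Nₕ·x̄ₕ = 445×2000 + 260×14000 + 215×51000
  = 890000 + 3640000 + 10965000 = 15495000
Σ Nₕ = 67000
Overall mean = 15495000 / 67000 = 231.26866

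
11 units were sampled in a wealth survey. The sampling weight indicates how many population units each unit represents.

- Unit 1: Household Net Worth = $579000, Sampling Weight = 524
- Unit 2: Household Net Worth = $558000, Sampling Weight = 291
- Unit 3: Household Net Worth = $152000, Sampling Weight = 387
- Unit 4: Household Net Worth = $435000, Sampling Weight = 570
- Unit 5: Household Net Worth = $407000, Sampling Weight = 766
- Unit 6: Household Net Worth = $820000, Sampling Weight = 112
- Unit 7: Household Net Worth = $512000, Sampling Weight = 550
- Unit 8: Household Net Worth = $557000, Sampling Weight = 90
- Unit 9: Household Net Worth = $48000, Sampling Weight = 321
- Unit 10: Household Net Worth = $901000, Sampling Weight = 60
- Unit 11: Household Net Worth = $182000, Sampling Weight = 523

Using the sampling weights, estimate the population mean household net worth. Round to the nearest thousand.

Weighted sum = 579000×524 + 558000×291 + 152000×387 + 435000×570 + 407000×766 + 820000×112 + 512000×550 + 557000×90 + 48000×321 + 901000×60 + 182000×523
  = 1672534000
Sum of weights = 524 + 291 + 387 + 570 + 766 + 112 + 550 + 90 + 321 + 60 + 523 = 4194
Weighted mean = 1672534000 / 4194 = 398792.08

399000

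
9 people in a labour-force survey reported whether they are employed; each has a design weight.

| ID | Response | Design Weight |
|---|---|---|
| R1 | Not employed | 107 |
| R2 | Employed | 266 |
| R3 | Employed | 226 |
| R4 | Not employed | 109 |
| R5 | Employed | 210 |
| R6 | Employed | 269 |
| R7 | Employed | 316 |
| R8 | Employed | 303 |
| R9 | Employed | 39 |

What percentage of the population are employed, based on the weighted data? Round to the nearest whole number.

88

Sum of weights for 'Employed' = 266 + 226 + 210 + 269 + 316 + 303 + 39 = 1629
Total weight = 107 + 266 + 226 + 109 + 210 + 269 + 316 + 303 + 39 = 1845
Weighted proportion = 1629 / 1845 = 0.88292683 → 88.292683%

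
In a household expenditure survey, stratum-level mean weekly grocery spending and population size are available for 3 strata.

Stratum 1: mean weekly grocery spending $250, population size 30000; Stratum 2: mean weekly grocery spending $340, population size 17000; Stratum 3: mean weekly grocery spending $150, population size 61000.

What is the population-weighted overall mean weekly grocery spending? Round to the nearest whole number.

Σ Nₕ·x̄ₕ = 250×30000 + 340×17000 + 150×61000
  = 7500000 + 5780000 + 9150000 = 22430000
Σ Nₕ = 108000
Overall mean = 22430000 / 108000 = 207.68519

208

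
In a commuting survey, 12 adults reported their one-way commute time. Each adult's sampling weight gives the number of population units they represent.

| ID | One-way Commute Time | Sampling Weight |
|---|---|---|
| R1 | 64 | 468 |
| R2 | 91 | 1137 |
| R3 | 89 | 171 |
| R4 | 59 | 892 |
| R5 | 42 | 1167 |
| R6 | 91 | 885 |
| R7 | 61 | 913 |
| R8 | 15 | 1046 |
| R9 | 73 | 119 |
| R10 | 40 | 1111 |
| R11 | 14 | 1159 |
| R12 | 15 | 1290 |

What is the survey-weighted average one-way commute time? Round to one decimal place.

47.4

Weighted sum = 64×468 + 91×1137 + 89×171 + 59×892 + 42×1167 + 91×885 + 61×913 + 15×1046 + 73×119 + 40×1111 + 14×1159 + 15×1290
  = 29952 + 103467 + 15219 + 52628 + 49014 + 80535 + 55693 + 15690 + 8687 + 44440 + 16226 + 19350 = 490901
Sum of weights = 468 + 1137 + 171 + 892 + 1167 + 885 + 913 + 1046 + 119 + 1111 + 1159 + 1290 = 10358
Weighted mean = 490901 / 10358 = 47.393416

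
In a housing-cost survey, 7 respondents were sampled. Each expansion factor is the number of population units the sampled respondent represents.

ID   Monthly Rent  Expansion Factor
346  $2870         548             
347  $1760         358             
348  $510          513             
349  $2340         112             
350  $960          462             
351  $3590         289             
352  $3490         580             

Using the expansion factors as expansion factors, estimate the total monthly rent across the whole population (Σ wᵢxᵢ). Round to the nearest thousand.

6232000

Weighted total = 2870×548 + 1760×358 + 510×513 + 2340×112 + 960×462 + 3590×289 + 3490×580
  = 1572760 + 630080 + 261630 + 262080 + 443520 + 1037510 + 2024200 = 6231780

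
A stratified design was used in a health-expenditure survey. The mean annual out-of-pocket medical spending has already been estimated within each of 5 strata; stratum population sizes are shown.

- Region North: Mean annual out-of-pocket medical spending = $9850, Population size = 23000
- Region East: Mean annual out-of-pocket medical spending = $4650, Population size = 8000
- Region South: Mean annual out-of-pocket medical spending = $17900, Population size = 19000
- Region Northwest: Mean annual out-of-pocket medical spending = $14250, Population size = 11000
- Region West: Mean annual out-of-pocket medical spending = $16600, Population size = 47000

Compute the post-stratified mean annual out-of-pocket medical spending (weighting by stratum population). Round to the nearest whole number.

Σ Nₕ·x̄ₕ = 1540800000
Σ Nₕ = 23000 + 8000 + 19000 + 11000 + 47000 = 108000
Overall mean = 1540800000 / 108000 = 14266.667

14267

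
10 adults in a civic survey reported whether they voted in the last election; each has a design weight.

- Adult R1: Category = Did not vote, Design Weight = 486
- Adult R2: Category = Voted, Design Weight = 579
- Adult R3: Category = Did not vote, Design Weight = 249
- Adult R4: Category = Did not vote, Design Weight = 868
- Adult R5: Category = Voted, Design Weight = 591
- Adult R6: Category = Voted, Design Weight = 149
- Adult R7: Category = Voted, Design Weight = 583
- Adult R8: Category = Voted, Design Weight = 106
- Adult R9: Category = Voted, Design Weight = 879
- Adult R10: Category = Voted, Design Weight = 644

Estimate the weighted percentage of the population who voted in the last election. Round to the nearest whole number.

69

Sum of weights for 'Voted' = 579 + 591 + 149 + 583 + 106 + 879 + 644 = 3531
Total weight = 486 + 579 + 249 + 868 + 591 + 149 + 583 + 106 + 879 + 644 = 5134
Weighted proportion = 3531 / 5134 = 0.68776782 → 68.776782%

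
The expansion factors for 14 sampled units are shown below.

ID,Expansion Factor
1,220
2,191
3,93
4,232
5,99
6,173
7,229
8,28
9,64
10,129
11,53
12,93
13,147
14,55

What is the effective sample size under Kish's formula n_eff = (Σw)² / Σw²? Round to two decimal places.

10.98

Σ wᵢ = 1806
Σ wᵢ² = 297138
n_eff = 1806² / 297138 = 3261636 / 297138 = 10.976839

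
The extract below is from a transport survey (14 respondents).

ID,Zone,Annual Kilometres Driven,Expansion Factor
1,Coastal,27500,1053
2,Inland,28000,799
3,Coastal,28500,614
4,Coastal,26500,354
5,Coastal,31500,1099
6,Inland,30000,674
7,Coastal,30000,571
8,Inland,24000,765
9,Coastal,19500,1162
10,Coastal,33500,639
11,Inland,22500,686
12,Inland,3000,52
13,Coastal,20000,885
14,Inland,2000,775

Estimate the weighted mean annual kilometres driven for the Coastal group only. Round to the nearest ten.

26560

Coastal rows: 1, 3, 4, 5, 7, 9, 10, 13
Weighted sum = 27500×1053 + 28500×614 + 26500×354 + 31500×1099 + 30000×571 + 19500×1162 + 33500×639 + 20000×885
  = 28957500 + 17499000 + 9381000 + 34618500 + 17130000 + 22659000 + 21406500 + 17700000 = 169351500
Sum of weights = 1053 + 614 + 354 + 1099 + 571 + 1162 + 639 + 885 = 6377
Weighted mean = 169351500 / 6377 = 26556.61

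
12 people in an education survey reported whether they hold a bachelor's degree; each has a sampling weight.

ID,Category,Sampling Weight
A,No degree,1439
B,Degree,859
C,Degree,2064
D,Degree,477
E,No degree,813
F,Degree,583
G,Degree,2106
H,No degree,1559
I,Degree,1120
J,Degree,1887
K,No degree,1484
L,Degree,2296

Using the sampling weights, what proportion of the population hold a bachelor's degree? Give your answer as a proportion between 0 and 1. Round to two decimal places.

Sum of weights for 'Degree' = 859 + 2064 + 477 + 583 + 2106 + 1120 + 1887 + 2296 = 11392
Total weight = 1439 + 859 + 2064 + 477 + 813 + 583 + 2106 + 1559 + 1120 + 1887 + 1484 + 2296 = 16687
Weighted proportion = 11392 / 16687 = 0.68268712

0.68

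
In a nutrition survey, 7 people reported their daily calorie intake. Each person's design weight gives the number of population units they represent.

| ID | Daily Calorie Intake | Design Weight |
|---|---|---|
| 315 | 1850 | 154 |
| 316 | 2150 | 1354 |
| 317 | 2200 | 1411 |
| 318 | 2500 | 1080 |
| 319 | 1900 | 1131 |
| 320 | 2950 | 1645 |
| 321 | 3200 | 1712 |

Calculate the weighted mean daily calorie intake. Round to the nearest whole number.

Weighted sum = 1850×154 + 2150×1354 + 2200×1411 + 2500×1080 + 1900×1131 + 2950×1645 + 3200×1712
  = 21480250
Sum of weights = 154 + 1354 + 1411 + 1080 + 1131 + 1645 + 1712 = 8487
Weighted mean = 21480250 / 8487 = 2530.9591

2531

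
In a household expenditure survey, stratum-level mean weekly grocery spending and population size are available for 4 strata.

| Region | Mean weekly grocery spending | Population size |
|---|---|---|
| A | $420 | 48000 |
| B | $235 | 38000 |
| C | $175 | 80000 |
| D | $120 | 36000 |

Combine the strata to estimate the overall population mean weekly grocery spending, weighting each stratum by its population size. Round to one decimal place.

234.7

Σ Nₕ·x̄ₕ = 420×48000 + 235×38000 + 175×80000 + 120×36000
  = 20160000 + 8930000 + 14000000 + 4320000 = 47410000
Σ Nₕ = 48000 + 38000 + 80000 + 36000 = 202000
Overall mean = 47410000 / 202000 = 234.70297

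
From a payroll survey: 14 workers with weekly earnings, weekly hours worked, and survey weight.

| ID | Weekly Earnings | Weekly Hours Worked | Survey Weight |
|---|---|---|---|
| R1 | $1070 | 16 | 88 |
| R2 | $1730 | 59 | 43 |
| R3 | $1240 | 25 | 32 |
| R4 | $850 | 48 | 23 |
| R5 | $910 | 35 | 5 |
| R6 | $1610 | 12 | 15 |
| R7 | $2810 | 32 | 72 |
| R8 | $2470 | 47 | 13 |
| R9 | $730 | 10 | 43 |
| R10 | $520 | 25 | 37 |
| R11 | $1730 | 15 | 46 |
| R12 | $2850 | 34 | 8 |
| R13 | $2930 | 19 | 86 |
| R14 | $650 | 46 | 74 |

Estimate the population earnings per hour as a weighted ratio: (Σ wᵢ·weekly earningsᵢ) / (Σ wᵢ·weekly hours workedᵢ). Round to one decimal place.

57.3

Σ wᵢ·y = 944000
Σ wᵢ·x = 16474
Ratio = 944000 / 16474 = 57.302416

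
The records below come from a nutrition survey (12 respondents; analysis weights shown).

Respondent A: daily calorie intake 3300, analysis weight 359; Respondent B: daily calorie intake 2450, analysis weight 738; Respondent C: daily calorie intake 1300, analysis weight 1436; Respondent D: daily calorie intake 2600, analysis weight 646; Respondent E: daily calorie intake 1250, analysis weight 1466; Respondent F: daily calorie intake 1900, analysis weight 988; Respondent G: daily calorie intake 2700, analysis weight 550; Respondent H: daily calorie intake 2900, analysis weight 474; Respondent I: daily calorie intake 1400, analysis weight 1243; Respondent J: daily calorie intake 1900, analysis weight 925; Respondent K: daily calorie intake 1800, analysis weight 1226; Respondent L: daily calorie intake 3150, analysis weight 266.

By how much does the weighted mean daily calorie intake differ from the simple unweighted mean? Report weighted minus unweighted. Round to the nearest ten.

-320

Unweighted sum = 3300 + 2450 + 1300 + 2600 + 1250 + 1900 + 2700 + 2900 + 1400 + 1900 + 1800 + 3150 = 26650
Unweighted mean = 26650 / 12 = 2220.8333
Weighted sum = 19650900
Sum of weights = 359 + 738 + 1436 + 646 + 1466 + 988 + 550 + 474 + 1243 + 925 + 1226 + 266 = 10317
Weighted mean = 19650900 / 10317 = 1904.7107
Difference (weighted minus unweighted) = -316.12266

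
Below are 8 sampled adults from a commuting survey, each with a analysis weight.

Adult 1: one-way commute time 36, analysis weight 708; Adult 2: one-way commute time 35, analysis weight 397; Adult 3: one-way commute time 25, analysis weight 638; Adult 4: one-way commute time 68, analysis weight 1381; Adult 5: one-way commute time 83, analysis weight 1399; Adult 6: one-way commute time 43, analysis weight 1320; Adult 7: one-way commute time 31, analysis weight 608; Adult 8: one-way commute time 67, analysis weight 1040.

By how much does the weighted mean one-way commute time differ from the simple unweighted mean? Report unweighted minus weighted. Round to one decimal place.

-6.3

Unweighted sum = 36 + 35 + 25 + 68 + 83 + 43 + 31 + 67 = 388
Unweighted mean = 388 / 8 = 48.5
Weighted sum = 36×708 + 35×397 + 25×638 + 68×1381 + 83×1399 + 43×1320 + 31×608 + 67×1040
  = 410646
Sum of weights = 708 + 397 + 638 + 1381 + 1399 + 1320 + 608 + 1040 = 7491
Weighted mean = 410646 / 7491 = 54.818582
Difference (unweighted minus weighted) = -6.3185823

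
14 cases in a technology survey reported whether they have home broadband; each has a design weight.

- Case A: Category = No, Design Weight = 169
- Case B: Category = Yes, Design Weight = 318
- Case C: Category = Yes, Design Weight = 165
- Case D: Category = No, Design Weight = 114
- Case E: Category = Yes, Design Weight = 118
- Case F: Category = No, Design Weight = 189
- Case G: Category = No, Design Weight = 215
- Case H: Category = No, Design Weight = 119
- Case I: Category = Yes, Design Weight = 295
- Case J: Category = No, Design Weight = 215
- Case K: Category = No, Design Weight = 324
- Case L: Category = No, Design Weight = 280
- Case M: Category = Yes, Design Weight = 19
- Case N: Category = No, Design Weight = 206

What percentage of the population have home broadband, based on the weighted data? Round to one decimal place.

Sum of weights for 'Yes' = 318 + 165 + 118 + 295 + 19 = 915
Total weight = 2746
Weighted proportion = 915 / 2746 = 0.33321194 → 33.321194%

33.3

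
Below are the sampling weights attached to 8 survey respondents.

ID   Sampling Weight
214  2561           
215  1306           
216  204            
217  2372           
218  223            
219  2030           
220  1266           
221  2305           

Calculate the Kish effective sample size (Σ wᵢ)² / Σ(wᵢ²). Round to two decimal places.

Σ wᵢ = 2561 + 1306 + 204 + 2372 + 223 + 2030 + 1266 + 2305 = 12267
Σ wᵢ² = 6558721 + 1705636 + 41616 + 5626384 + 49729 + 4120900 + 1602756 + 5313025 = 25018767
n_eff = 12267² / 25018767 = 150479289 / 25018767 = 6.0146565

6.01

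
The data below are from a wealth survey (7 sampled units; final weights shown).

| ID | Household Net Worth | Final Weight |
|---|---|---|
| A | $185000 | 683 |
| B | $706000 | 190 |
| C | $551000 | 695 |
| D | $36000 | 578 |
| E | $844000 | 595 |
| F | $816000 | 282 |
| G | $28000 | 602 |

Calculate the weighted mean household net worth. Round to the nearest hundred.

Weighted sum = 185000×683 + 706000×190 + 551000×695 + 36000×578 + 844000×595 + 816000×282 + 28000×602
  = 1413396000
Sum of weights = 683 + 190 + 695 + 578 + 595 + 282 + 602 = 3625
Weighted mean = 1413396000 / 3625 = 389902.34

389900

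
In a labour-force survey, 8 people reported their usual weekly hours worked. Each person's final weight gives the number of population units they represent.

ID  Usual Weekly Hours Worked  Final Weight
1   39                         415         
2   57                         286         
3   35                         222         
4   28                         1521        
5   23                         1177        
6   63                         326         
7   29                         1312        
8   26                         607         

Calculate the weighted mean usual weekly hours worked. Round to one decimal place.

Weighted sum = 39×415 + 57×286 + 35×222 + 28×1521 + 23×1177 + 63×326 + 29×1312 + 26×607
  = 184284
Sum of weights = 415 + 286 + 222 + 1521 + 1177 + 326 + 1312 + 607 = 5866
Weighted mean = 184284 / 5866 = 31.415615

31.4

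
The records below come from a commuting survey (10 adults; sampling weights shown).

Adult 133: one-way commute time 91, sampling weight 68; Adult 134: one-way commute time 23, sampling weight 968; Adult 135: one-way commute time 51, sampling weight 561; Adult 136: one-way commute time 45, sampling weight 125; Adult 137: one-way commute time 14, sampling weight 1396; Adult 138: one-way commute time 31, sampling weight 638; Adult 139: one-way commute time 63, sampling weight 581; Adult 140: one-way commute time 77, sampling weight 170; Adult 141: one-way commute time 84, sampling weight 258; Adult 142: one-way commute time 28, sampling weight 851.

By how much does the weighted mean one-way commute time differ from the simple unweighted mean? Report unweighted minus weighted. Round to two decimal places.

15.59

Unweighted sum = 91 + 23 + 51 + 45 + 14 + 31 + 63 + 77 + 84 + 28 = 507
Unweighted mean = 507 / 10 = 50.7
Weighted sum = 91×68 + 23×968 + 51×561 + 45×125 + 14×1396 + 31×638 + 63×581 + 77×170 + 84×258 + 28×851
  = 197203
Sum of weights = 68 + 968 + 561 + 125 + 1396 + 638 + 581 + 170 + 258 + 851 = 5616
Weighted mean = 197203 / 5616 = 35.114494
Difference (unweighted minus weighted) = 15.585506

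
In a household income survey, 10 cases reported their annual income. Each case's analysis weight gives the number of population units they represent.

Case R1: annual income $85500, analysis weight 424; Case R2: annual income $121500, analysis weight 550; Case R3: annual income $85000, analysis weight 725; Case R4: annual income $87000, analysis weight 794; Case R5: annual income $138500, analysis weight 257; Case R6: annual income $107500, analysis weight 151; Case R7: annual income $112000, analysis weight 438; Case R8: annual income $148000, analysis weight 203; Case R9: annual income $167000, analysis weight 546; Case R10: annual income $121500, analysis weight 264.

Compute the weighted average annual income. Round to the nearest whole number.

Weighted sum = 85500×424 + 121500×550 + 85000×725 + 87000×794 + 138500×257 + 107500×151 + 112000×438 + 148000×203 + 167000×546 + 121500×264
  = 36252000 + 66825000 + 61625000 + 69078000 + 35594500 + 16232500 + 49056000 + 30044000 + 91182000 + 32076000 = 487965000
Sum of weights = 424 + 550 + 725 + 794 + 257 + 151 + 438 + 203 + 546 + 264 = 4352
Weighted mean = 487965000 / 4352 = 112124.31

112124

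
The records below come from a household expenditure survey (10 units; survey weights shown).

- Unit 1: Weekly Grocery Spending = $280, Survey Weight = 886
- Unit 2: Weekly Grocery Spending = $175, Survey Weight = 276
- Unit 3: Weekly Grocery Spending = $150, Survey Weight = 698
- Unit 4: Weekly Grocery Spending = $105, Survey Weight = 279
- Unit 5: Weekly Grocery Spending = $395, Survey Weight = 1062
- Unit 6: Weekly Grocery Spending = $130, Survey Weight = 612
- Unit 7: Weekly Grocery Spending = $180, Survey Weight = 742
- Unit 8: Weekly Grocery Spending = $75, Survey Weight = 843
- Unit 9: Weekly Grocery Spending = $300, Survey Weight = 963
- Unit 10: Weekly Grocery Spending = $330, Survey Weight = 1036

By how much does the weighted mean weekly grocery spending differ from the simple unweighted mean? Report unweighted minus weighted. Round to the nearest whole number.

-26

Unweighted sum = 280 + 175 + 150 + 105 + 395 + 130 + 180 + 75 + 300 + 330 = 2120
Unweighted mean = 2120 / 10 = 212
Weighted sum = 280×886 + 175×276 + 150×698 + 105×279 + 395×1062 + 130×612 + 180×742 + 75×843 + 300×963 + 330×1036
  = 1756990
Sum of weights = 7397
Weighted mean = 1756990 / 7397 = 237.52738
Difference (unweighted minus weighted) = -25.527376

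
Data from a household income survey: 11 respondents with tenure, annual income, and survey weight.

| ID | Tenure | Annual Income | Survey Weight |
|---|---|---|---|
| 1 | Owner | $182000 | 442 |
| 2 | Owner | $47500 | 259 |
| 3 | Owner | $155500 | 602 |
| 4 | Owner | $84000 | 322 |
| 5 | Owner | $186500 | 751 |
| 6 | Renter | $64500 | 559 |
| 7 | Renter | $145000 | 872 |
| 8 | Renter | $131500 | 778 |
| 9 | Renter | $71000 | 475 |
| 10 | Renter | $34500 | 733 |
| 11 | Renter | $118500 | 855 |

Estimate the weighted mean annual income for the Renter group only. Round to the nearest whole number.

99516

Renter rows: 6, 7, 8, 9, 10, 11
Weighted sum = 64500×559 + 145000×872 + 131500×778 + 71000×475 + 34500×733 + 118500×855
  = 425133500
Sum of weights = 559 + 872 + 778 + 475 + 733 + 855 = 4272
Weighted mean = 425133500 / 4272 = 99516.269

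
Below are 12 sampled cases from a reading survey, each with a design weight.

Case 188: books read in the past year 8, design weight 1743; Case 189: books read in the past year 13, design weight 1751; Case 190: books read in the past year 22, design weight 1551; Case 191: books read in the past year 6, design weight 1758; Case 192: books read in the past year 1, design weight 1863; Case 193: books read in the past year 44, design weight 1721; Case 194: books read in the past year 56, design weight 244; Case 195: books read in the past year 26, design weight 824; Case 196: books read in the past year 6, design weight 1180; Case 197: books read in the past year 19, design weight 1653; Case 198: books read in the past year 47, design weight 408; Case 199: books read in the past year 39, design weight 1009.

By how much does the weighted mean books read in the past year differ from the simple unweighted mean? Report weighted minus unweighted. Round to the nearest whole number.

-5

Unweighted sum = 287
Unweighted mean = 287 / 12 = 23.916667
Weighted sum = 8×1743 + 13×1751 + 22×1551 + 6×1758 + 1×1863 + 44×1721 + 56×244 + 26×824 + 6×1180 + 19×1653 + 47×408 + 39×1009
  = 291066
Sum of weights = 1743 + 1751 + 1551 + 1758 + 1863 + 1721 + 244 + 824 + 1180 + 1653 + 408 + 1009 = 15705
Weighted mean = 291066 / 15705 = 18.533333
Difference (weighted minus unweighted) = -5.3833333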